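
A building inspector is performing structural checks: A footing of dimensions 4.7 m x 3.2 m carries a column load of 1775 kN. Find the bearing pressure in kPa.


A = 4.7 * 3.2 = 15.04 m^2
q = P / A = 1775 / 15.04
= 118.0186 kPa

118.0186 kPa


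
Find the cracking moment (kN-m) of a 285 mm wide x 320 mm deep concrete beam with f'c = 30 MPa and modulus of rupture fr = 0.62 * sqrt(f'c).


fr = 0.62 * sqrt(30) = 0.62 * 5.4772 = 3.3959 MPa
I = 285 * 320^3 / 12 = 778240000.0 mm^4
y_t = 160.0 mm
M_cr = fr * I / y_t = 3.3959 * 778240000.0 / 160.0 N-mm
= 16.5176 kN-m

16.5176 kN-m


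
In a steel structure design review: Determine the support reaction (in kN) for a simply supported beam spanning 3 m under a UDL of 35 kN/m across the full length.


Total load = w * L = 35 * 3 = 105 kN
By symmetry, each reaction R = total / 2 = 105 / 2 = 52.5 kN

52.5 kN


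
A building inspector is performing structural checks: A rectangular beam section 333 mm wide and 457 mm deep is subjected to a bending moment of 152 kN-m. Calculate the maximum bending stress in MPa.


I = b * h^3 / 12 = 333 * 457^3 / 12 = 2648570805.75 mm^4
y = h / 2 = 457 / 2 = 228.5 mm
M = 152 kN-m = 152000000.0 N-mm
sigma = M * y / I = 152000000.0 * 228.5 / 2648570805.75
= 13.11 MPa

13.11 MPa


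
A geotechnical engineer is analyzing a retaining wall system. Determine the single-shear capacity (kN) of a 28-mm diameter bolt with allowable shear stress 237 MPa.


A = pi * d^2 / 4 = pi * 28^2 / 4 = 615.7522 mm^2
V = f_v * A / 1000 = 237 * 615.7522 / 1000
= 145.9333 kN

145.9333 kN


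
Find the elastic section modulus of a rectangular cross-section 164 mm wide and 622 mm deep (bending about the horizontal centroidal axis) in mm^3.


S = b * h^2 / 6
= 164 * 622^2 / 6
= 164 * 386884 / 6
= 10574829.33 mm^3

10574829.33 mm^3


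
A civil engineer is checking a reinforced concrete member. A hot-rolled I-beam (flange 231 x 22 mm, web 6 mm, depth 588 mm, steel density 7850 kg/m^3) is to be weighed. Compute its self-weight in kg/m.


A_flanges = 2 * 231 * 22 = 10164 mm^2
A_web = (588 - 2 * 22) * 6 = 3264 mm^2
A_total = 10164 + 3264 = 13428 mm^2 = 0.013428 m^2
Weight = rho * A = 7850 * 0.013428 = 105.4098 kg/m

105.4098 kg/m


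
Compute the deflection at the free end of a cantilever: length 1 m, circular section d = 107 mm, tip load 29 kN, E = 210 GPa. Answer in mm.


I = pi * d^4 / 64 = pi * 107^4 / 64 = 6434354.87 mm^4
L = 1000.0 mm, P = 29000.0 N, E = 210000.0 MPa
delta = P * L^3 / (3 * E * I)
= 29000.0 * 1000.0^3 / (3 * 210000.0 * 6434354.87)
= 7.1541 mm

7.1541 mm


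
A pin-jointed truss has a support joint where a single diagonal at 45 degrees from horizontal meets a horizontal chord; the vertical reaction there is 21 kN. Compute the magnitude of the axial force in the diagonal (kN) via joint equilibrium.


At the joint, only the diagonal has a vertical component, so vertical equilibrium gives:
F * sin(45) = 21
F = 21 / sin(45)
= 21 / 0.707107
= 29.7 kN

29.7 kN


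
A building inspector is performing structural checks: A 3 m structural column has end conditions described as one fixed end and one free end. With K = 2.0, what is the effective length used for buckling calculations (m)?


L_eff = K * L
= 2.0 * 3
= 6.0 m

6.0 m


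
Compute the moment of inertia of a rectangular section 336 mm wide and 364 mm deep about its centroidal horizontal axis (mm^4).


I = b * h^3 / 12
= 336 * 364^3 / 12
= 336 * 48228544 / 12
= 1350399232.0 mm^4

1350399232.0 mm^4


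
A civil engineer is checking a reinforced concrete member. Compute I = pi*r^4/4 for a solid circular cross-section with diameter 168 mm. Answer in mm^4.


r = d / 2 = 168 / 2 = 84.0 mm
I = pi * r^4 / 4 = pi * 84.0^4 / 4
= 39102725.18 mm^4

39102725.18 mm^4


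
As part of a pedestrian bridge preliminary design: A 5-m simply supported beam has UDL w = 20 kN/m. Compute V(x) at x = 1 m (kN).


R_A = w * L / 2 = 20 * 5 / 2 = 50.0 kN
V(x) = R_A - w * x = 50.0 - 20 * 1
= 30.0 kN

30.0 kN


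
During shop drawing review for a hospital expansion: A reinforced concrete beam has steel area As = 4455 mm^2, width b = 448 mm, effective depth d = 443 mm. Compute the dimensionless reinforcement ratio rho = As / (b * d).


rho = As / (b * d)
= 4455 / (448 * 443)
= 4455 / 198464
= 0.022447 (dimensionless)

0.022447 (dimensionless)


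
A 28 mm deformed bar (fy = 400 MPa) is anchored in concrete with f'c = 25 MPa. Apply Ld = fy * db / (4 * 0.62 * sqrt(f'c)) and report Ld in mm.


Ld = (fy * db) / (4 * 0.62 * sqrt(f'c))
= (400 * 28) / (4 * 0.62 * sqrt(25))
= 11200 / 12.4
= 903.23 mm

903.23 mm


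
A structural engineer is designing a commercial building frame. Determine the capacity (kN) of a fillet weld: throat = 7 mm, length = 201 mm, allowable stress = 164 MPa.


Strength = throat * length * allowable stress
= 7 * 201 * 164 N
= 230748 N
= 230.75 kN

230.75 kN


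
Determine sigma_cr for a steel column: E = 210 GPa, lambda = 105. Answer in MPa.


sigma_cr = pi^2 * E / lambda^2
= 9.8696 * 210000.0 / 105^2
= 9.8696 * 210000.0 / 11025
= 187.9925 MPa

187.9925 MPa


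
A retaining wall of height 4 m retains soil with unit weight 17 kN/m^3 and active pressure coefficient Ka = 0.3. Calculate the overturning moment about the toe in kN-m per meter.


Pa = 0.5 * Ka * gamma * H^2
= 0.5 * 0.3 * 17 * 4^2
= 40.8 kN/m
Arm = H / 3 = 4 / 3 = 1.3333 m
Mo = Pa * arm = Pa * H / 3 = 40.8 * 4 / 3 = 54.4 kN-m/m

54.4 kN-m/m


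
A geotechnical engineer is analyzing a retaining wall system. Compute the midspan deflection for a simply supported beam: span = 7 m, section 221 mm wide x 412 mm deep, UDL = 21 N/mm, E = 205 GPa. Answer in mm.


I = 221 * 412^3 / 12 = 1287960890.67 mm^4
L = 7000.0 mm, w = 21 N/mm, E = 205000.0 MPa
delta = 5 * w * L^4 / (384 * E * I)
= 5 * 21 * 7000.0^4 / (384 * 205000.0 * 1287960890.67)
= 2.4865 mm

2.4865 mm


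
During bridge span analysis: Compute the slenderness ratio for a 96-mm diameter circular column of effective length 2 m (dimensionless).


Radius of gyration r = d / 4 = 96 / 4 = 24.0 mm
L_eff = 2000.0 mm
Slenderness ratio = L / r = 2000.0 / 24.0 = 83.33 (dimensionless)

83.33 (dimensionless)


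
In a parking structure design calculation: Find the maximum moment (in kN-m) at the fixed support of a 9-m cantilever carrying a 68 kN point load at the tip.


For a cantilever with a point load at the free end:
M_max = P * L = 68 * 9 = 612 kN-m

612 kN-m


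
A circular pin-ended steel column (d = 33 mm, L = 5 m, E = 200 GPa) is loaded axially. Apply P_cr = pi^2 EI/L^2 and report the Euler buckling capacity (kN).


I = pi * d^4 / 64 = 58213.76 mm^4
L = 5000.0 mm
P_cr = pi^2 * E * I / L^2
= 9.8696 * 200000.0 * 58213.76 / 5000.0^2
= 4596.37 N = 4.5964 kN

4.5964 kN


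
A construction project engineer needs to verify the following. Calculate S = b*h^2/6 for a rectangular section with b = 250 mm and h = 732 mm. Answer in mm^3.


S = b * h^2 / 6
= 250 * 732^2 / 6
= 250 * 535824 / 6
= 22326000.0 mm^3

22326000.0 mm^3


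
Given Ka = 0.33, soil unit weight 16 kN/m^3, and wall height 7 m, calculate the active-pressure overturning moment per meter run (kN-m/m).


Pa = 0.5 * Ka * gamma * H^2
= 0.5 * 0.33 * 16 * 7^2
= 129.36 kN/m
Arm = H / 3 = 7 / 3 = 2.3333 m
Mo = Pa * arm = Pa * H / 3 = 129.36 * 7 / 3 = 301.84 kN-m/m

301.84 kN-m/m


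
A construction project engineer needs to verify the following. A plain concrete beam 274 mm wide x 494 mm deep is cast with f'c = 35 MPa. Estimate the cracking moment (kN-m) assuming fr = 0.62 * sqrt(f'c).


fr = 0.62 * sqrt(35) = 0.62 * 5.9161 = 3.668 MPa
I = 274 * 494^3 / 12 = 2752644734.67 mm^4
y_t = 247.0 mm
M_cr = fr * I / y_t = 3.668 * 2752644734.67 / 247.0 N-mm
= 40.877 kN-m

40.877 kN-m


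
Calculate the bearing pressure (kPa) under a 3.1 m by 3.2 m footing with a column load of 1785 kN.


A = 3.1 * 3.2 = 9.92 m^2
q = P / A = 1785 / 9.92
= 179.9395 kPa

179.9395 kPa


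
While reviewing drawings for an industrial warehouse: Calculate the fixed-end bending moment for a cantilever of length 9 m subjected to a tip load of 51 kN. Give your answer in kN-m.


For a cantilever with a point load at the free end:
M_max = P * L = 51 * 9 = 459 kN-m

459 kN-m


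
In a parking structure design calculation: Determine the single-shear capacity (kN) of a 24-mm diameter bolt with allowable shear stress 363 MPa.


A = pi * d^2 / 4 = pi * 24^2 / 4 = 452.3893 mm^2
V = f_v * A / 1000 = 363 * 452.3893 / 1000
= 164.2173 kN

164.2173 kN


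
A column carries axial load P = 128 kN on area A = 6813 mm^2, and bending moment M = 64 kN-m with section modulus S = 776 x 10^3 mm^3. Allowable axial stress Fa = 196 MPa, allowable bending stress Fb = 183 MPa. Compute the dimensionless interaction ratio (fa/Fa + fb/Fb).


f_a = P / A = 128000.0 / 6813 = 18.7876 MPa
f_b = M / S = 64000000.0 / 776000.0 = 82.4742 MPa
Ratio = f_a / Fa + f_b / Fb
= 18.7876 / 196 + 82.4742 / 183
= 0.5465 (dimensionless)

0.5465 (dimensionless)


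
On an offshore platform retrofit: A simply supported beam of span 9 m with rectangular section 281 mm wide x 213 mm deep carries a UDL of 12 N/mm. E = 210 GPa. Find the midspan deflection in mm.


I = 281 * 213^3 / 12 = 226289229.75 mm^4
L = 9000.0 mm, w = 12 N/mm, E = 210000.0 MPa
delta = 5 * w * L^4 / (384 * E * I)
= 5 * 12 * 9000.0^4 / (384 * 210000.0 * 226289229.75)
= 21.5728 mm

21.5728 mm


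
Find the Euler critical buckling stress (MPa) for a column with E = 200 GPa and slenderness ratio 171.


sigma_cr = pi^2 * E / lambda^2
= 9.8696 * 200000.0 / 171^2
= 9.8696 * 200000.0 / 29241
= 67.5052 MPa

67.5052 MPa


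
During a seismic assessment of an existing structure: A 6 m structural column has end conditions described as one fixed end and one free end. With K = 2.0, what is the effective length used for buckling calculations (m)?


L_eff = K * L
= 2.0 * 6
= 12.0 m

12.0 m


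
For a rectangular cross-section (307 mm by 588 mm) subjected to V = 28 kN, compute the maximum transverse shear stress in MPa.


A = b * h = 307 * 588 = 180516 mm^2
V = 28 kN = 28000.0 N
tau_max = 1.5 * V / A = 1.5 * 28000.0 / 180516
= 0.2327 MPa

0.2327 MPa


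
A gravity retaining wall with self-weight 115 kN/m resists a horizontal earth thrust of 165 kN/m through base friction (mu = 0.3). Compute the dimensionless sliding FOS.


Resisting force = mu * W = 0.3 * 115 = 34.5 kN/m
FOS = Resisting / Driving = 34.5 / 165
= 0.2091 (dimensionless)

0.2091 (dimensionless)


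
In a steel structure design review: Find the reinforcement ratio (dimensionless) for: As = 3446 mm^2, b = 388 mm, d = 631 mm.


rho = As / (b * d)
= 3446 / (388 * 631)
= 3446 / 244828
= 0.014075 (dimensionless)

0.014075 (dimensionless)


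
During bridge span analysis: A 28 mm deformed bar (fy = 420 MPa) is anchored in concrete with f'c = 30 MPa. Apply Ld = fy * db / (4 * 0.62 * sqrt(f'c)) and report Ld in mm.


Ld = (fy * db) / (4 * 0.62 * sqrt(f'c))
= (420 * 28) / (4 * 0.62 * sqrt(30))
= 11760 / 13.5835
= 865.76 mm

865.76 mm


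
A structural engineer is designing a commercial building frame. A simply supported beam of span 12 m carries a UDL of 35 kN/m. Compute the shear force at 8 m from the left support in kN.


R_A = w * L / 2 = 35 * 12 / 2 = 210.0 kN
V(x) = R_A - w * x = 210.0 - 35 * 8
= -70.0 kN

-70.0 kN


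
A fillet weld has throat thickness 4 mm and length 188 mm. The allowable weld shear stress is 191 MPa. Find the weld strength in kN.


Strength = throat * length * allowable stress
= 4 * 188 * 191 N
= 143632 N
= 143.63 kN

143.63 kN


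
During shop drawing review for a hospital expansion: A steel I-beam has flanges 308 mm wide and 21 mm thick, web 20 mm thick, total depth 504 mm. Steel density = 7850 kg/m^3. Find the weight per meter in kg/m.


A_flanges = 2 * 308 * 21 = 12936 mm^2
A_web = (504 - 2 * 21) * 20 = 9240 mm^2
A_total = 12936 + 9240 = 22176 mm^2 = 0.022176 m^2
Weight = rho * A = 7850 * 0.022176 = 174.0816 kg/m

174.0816 kg/m


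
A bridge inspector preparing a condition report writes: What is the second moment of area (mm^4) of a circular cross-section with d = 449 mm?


r = d / 2 = 449 / 2 = 224.5 mm
I = pi * r^4 / 4 = pi * 224.5^4 / 4
= 1995056790.82 mm^4

1995056790.82 mm^4


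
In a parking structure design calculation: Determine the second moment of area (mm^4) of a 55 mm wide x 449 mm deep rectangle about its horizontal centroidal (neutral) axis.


I = b * h^3 / 12
= 55 * 449^3 / 12
= 55 * 90518849 / 12
= 414878057.92 mm^4

414878057.92 mm^4


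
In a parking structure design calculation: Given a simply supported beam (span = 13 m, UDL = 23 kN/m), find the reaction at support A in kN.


Total load = w * L = 23 * 13 = 299 kN
By symmetry, each reaction R = total / 2 = 299 / 2 = 149.5 kN

149.5 kN


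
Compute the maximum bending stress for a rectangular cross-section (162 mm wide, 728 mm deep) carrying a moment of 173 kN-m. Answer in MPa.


I = b * h^3 / 12 = 162 * 728^3 / 12 = 5208682752.0 mm^4
y = h / 2 = 728 / 2 = 364.0 mm
M = 173 kN-m = 173000000.0 N-mm
sigma = M * y / I = 173000000.0 * 364.0 / 5208682752.0
= 12.09 MPa

12.09 MPa


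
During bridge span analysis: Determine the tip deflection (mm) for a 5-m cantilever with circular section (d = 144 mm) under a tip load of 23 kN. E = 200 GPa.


I = pi * d^4 / 64 = pi * 144^4 / 64 = 21106677.15 mm^4
L = 5000.0 mm, P = 23000.0 N, E = 200000.0 MPa
delta = P * L^3 / (3 * E * I)
= 23000.0 * 5000.0^3 / (3 * 200000.0 * 21106677.15)
= 227.0214 mm

227.0214 mm


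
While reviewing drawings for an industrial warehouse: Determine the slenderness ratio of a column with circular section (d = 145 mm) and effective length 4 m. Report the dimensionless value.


Radius of gyration r = d / 4 = 145 / 4 = 36.25 mm
L_eff = 4000.0 mm
Slenderness ratio = L / r = 4000.0 / 36.25 = 110.34 (dimensionless)

110.34 (dimensionless)


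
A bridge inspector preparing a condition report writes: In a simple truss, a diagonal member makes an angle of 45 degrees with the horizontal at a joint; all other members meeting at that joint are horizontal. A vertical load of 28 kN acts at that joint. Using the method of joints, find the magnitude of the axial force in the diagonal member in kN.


At the joint, only the diagonal has a vertical component, so vertical equilibrium gives:
F * sin(45) = 28
F = 28 / sin(45)
= 28 / 0.707107
= 39.6 kN

39.6 kN


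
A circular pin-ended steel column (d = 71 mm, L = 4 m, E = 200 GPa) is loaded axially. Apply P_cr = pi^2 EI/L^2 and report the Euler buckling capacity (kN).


I = pi * d^4 / 64 = 1247392.97 mm^4
L = 4000.0 mm
P_cr = pi^2 * E * I / L^2
= 9.8696 * 200000.0 * 1247392.97 / 4000.0^2
= 153890.94 N = 153.8909 kN

153.8909 kN


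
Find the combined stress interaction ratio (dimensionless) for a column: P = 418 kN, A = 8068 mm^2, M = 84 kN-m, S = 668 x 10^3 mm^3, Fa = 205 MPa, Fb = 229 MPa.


f_a = P / A = 418000.0 / 8068 = 51.8096 MPa
f_b = M / S = 84000000.0 / 668000.0 = 125.7485 MPa
Ratio = f_a / Fa + f_b / Fb
= 51.8096 / 205 + 125.7485 / 229
= 0.8018 (dimensionless)

0.8018 (dimensionless)


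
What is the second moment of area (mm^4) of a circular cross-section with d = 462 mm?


r = d / 2 = 462 / 2 = 231.0 mm
I = pi * r^4 / 4 = pi * 231.0^4 / 4
= 2236339840.98 mm^4

2236339840.98 mm^4


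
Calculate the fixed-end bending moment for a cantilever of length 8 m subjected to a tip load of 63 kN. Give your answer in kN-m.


For a cantilever with a point load at the free end:
M_max = P * L = 63 * 8 = 504 kN-m

504 kN-m


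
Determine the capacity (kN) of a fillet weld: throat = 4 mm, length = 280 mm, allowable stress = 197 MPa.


Strength = throat * length * allowable stress
= 4 * 280 * 197 N
= 220640 N
= 220.64 kN

220.64 kN


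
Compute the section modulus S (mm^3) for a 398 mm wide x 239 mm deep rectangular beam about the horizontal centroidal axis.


S = b * h^2 / 6
= 398 * 239^2 / 6
= 398 * 57121 / 6
= 3789026.33 mm^3

3789026.33 mm^3


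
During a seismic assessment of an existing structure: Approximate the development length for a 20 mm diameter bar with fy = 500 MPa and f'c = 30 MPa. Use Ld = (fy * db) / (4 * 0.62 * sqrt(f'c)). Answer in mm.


Ld = (fy * db) / (4 * 0.62 * sqrt(f'c))
= (500 * 20) / (4 * 0.62 * sqrt(30))
= 10000 / 13.5835
= 736.19 mm

736.19 mm


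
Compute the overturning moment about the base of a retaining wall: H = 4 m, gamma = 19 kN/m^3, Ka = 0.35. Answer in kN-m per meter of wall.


Pa = 0.5 * Ka * gamma * H^2
= 0.5 * 0.35 * 19 * 4^2
= 53.2 kN/m
Arm = H / 3 = 4 / 3 = 1.3333 m
Mo = Pa * arm = Pa * H / 3 = 53.2 * 4 / 3 = 70.9333 kN-m/m

70.9333 kN-m/m


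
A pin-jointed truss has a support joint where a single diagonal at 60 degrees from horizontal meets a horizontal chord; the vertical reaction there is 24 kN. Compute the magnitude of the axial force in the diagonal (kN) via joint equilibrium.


At the joint, only the diagonal has a vertical component, so vertical equilibrium gives:
F * sin(60) = 24
F = 24 / sin(60)
= 24 / 0.866025
= 27.71 kN

27.71 kN


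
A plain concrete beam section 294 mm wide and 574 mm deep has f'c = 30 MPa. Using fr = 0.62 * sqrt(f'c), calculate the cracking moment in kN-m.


fr = 0.62 * sqrt(30) = 0.62 * 5.4772 = 3.3959 MPa
I = 294 * 574^3 / 12 = 4633420988.0 mm^4
y_t = 287.0 mm
M_cr = fr * I / y_t = 3.3959 * 4633420988.0 / 287.0 N-mm
= 54.8242 kN-m

54.8242 kN-m


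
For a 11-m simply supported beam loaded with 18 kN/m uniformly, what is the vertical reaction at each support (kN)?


Total load = w * L = 18 * 11 = 198 kN
By symmetry, each reaction R = total / 2 = 198 / 2 = 99.0 kN

99.0 kN


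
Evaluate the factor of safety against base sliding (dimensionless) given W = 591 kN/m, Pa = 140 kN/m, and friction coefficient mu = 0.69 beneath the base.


Resisting force = mu * W = 0.69 * 591 = 407.79 kN/m
FOS = Resisting / Driving = 407.79 / 140
= 2.9128 (dimensionless)

2.9128 (dimensionless)


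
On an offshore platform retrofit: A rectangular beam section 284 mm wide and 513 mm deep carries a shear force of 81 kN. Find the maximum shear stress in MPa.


A = b * h = 284 * 513 = 145692 mm^2
V = 81 kN = 81000.0 N
tau_max = 1.5 * V / A = 1.5 * 81000.0 / 145692
= 0.834 MPa

0.834 MPa


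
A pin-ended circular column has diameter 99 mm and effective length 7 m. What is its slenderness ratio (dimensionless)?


Radius of gyration r = d / 4 = 99 / 4 = 24.75 mm
L_eff = 7000.0 mm
Slenderness ratio = L / r = 7000.0 / 24.75 = 282.83 (dimensionless)

282.83 (dimensionless)


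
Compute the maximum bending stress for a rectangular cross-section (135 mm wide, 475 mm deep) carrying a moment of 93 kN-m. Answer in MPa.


I = b * h^3 / 12 = 135 * 475^3 / 12 = 1205683593.75 mm^4
y = h / 2 = 475 / 2 = 237.5 mm
M = 93 kN-m = 93000000.0 N-mm
sigma = M * y / I = 93000000.0 * 237.5 / 1205683593.75
= 18.32 MPa

18.32 MPa


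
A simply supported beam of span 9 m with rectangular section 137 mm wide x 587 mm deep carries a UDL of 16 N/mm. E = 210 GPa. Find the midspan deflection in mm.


I = 137 * 587^3 / 12 = 2309157867.58 mm^4
L = 9000.0 mm, w = 16 N/mm, E = 210000.0 MPa
delta = 5 * w * L^4 / (384 * E * I)
= 5 * 16 * 9000.0^4 / (384 * 210000.0 * 2309157867.58)
= 2.8187 mm

2.8187 mm


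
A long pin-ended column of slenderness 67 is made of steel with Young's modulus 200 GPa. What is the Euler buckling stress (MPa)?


sigma_cr = pi^2 * E / lambda^2
= 9.8696 * 200000.0 / 67^2
= 9.8696 * 200000.0 / 4489
= 439.724 MPa

439.724 MPa


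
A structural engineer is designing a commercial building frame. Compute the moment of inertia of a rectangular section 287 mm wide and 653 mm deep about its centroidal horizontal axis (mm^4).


I = b * h^3 / 12
= 287 * 653^3 / 12
= 287 * 278445077 / 12
= 6659478091.58 mm^4

6659478091.58 mm^4


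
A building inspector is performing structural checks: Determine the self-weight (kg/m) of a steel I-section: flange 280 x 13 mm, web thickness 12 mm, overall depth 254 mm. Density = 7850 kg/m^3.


A_flanges = 2 * 280 * 13 = 7280 mm^2
A_web = (254 - 2 * 13) * 12 = 2736 mm^2
A_total = 7280 + 2736 = 10016 mm^2 = 0.010016 m^2
Weight = rho * A = 7850 * 0.010016 = 78.6256 kg/m

78.6256 kg/m


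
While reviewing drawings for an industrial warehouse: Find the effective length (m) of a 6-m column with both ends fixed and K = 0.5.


L_eff = K * L
= 0.5 * 6
= 3.0 m

3.0 m


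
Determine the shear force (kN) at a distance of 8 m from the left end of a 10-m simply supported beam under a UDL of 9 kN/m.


R_A = w * L / 2 = 9 * 10 / 2 = 45.0 kN
V(x) = R_A - w * x = 45.0 - 9 * 8
= -27.0 kN

-27.0 kN


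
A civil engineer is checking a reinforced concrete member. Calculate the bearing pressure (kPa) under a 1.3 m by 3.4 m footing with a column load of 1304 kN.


A = 1.3 * 3.4 = 4.42 m^2
q = P / A = 1304 / 4.42
= 295.0226 kPa

295.0226 kPa


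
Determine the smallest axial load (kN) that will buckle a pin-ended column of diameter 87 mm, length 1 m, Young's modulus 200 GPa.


I = pi * d^4 / 64 = 2812204.57 mm^4
L = 1000.0 mm
P_cr = pi^2 * E * I / L^2
= 9.8696 * 200000.0 * 2812204.57 / 1000.0^2
= 5551069.31 N = 5551.0693 kN

5551.0693 kN


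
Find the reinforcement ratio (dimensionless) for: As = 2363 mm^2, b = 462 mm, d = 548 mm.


rho = As / (b * d)
= 2363 / (462 * 548)
= 2363 / 253176
= 0.009333 (dimensionless)

0.009333 (dimensionless)


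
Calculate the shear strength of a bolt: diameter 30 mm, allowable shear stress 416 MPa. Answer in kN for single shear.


A = pi * d^2 / 4 = pi * 30^2 / 4 = 706.8583 mm^2
V = f_v * A / 1000 = 416 * 706.8583 / 1000
= 294.0531 kN

294.0531 kN


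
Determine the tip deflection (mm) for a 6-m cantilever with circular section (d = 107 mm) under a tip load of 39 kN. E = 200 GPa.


I = pi * d^4 / 64 = pi * 107^4 / 64 = 6434354.87 mm^4
L = 6000.0 mm, P = 39000.0 N, E = 200000.0 MPa
delta = P * L^3 / (3 * E * I)
= 39000.0 * 6000.0^3 / (3 * 200000.0 * 6434354.87)
= 2182.0369 mm

2182.0369 mm


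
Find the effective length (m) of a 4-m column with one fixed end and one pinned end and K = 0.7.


L_eff = K * L
= 0.7 * 4
= 2.8 m

2.8 m


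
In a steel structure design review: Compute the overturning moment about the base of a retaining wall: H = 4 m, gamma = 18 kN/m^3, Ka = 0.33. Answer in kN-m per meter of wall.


Pa = 0.5 * Ka * gamma * H^2
= 0.5 * 0.33 * 18 * 4^2
= 47.52 kN/m
Arm = H / 3 = 4 / 3 = 1.3333 m
Mo = Pa * arm = Pa * H / 3 = 47.52 * 4 / 3 = 63.36 kN-m/m

63.36 kN-m/m


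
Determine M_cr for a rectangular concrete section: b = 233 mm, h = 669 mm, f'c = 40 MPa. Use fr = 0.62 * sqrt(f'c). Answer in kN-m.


fr = 0.62 * sqrt(40) = 0.62 * 6.3246 = 3.9212 MPa
I = 233 * 669^3 / 12 = 5813705499.75 mm^4
y_t = 334.5 mm
M_cr = fr * I / y_t = 3.9212 * 5813705499.75 / 334.5 N-mm
= 68.152 kN-m

68.152 kN-m


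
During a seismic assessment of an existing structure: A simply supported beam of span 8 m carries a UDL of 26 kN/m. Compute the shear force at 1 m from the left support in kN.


R_A = w * L / 2 = 26 * 8 / 2 = 104.0 kN
V(x) = R_A - w * x = 104.0 - 26 * 1
= 78.0 kN

78.0 kN


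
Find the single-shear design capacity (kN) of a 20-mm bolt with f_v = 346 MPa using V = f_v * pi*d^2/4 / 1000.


A = pi * d^2 / 4 = pi * 20^2 / 4 = 314.1593 mm^2
V = f_v * A / 1000 = 346 * 314.1593 / 1000
= 108.6991 kN

108.6991 kN


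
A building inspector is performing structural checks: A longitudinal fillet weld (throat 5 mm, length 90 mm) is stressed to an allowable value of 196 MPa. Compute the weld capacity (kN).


Strength = throat * length * allowable stress
= 5 * 90 * 196 N
= 88200 N
= 88.2 kN

88.2 kN


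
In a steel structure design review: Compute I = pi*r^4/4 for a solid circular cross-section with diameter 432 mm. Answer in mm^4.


r = d / 2 = 432 / 2 = 216.0 mm
I = pi * r^4 / 4 = pi * 216.0^4 / 4
= 1709640848.81 mm^4

1709640848.81 mm^4


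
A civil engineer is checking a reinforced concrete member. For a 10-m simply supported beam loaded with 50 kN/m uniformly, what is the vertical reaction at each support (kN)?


Total load = w * L = 50 * 10 = 500 kN
By symmetry, each reaction R = total / 2 = 500 / 2 = 250.0 kN

250.0 kN


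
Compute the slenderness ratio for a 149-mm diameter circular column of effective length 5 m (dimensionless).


Radius of gyration r = d / 4 = 149 / 4 = 37.25 mm
L_eff = 5000.0 mm
Slenderness ratio = L / r = 5000.0 / 37.25 = 134.23 (dimensionless)

134.23 (dimensionless)


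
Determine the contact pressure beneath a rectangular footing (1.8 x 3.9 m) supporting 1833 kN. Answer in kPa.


A = 1.8 * 3.9 = 7.02 m^2
q = P / A = 1833 / 7.02
= 261.1111 kPa

261.1111 kPa


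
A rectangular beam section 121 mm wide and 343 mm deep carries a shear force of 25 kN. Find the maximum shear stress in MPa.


A = b * h = 121 * 343 = 41503 mm^2
V = 25 kN = 25000.0 N
tau_max = 1.5 * V / A = 1.5 * 25000.0 / 41503
= 0.9035 MPa

0.9035 MPa


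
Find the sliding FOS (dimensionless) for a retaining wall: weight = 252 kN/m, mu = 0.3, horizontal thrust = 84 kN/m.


Resisting force = mu * W = 0.3 * 252 = 75.6 kN/m
FOS = Resisting / Driving = 75.6 / 84
= 0.9 (dimensionless)

0.9 (dimensionless)


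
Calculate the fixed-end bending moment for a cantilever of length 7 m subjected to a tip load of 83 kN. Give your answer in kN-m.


For a cantilever with a point load at the free end:
M_max = P * L = 83 * 7 = 581 kN-m

581 kN-m


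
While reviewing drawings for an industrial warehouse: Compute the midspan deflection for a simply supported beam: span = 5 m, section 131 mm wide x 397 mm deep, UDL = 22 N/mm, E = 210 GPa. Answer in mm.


I = 131 * 397^3 / 12 = 683064271.92 mm^4
L = 5000.0 mm, w = 22 N/mm, E = 210000.0 MPa
delta = 5 * w * L^4 / (384 * E * I)
= 5 * 22 * 5000.0^4 / (384 * 210000.0 * 683064271.92)
= 1.2481 mm

1.2481 mm


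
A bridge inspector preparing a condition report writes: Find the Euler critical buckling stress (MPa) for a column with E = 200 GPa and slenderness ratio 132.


sigma_cr = pi^2 * E / lambda^2
= 9.8696 * 200000.0 / 132^2
= 9.8696 * 200000.0 / 17424
= 113.2875 MPa

113.2875 MPa


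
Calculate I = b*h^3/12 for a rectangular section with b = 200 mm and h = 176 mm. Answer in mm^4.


I = b * h^3 / 12
= 200 * 176^3 / 12
= 200 * 5451776 / 12
= 90862933.33 mm^4

90862933.33 mm^4


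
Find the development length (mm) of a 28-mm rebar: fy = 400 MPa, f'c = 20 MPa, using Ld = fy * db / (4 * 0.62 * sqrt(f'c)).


Ld = (fy * db) / (4 * 0.62 * sqrt(f'c))
= (400 * 28) / (4 * 0.62 * sqrt(20))
= 11200 / 11.0909
= 1009.84 mm

1009.84 mm


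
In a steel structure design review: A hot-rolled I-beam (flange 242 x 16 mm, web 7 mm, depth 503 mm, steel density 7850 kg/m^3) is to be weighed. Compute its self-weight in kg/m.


A_flanges = 2 * 242 * 16 = 7744 mm^2
A_web = (503 - 2 * 16) * 7 = 3297 mm^2
A_total = 7744 + 3297 = 11041 mm^2 = 0.011041 m^2
Weight = rho * A = 7850 * 0.011041 = 86.6719 kg/m

86.6719 kg/m


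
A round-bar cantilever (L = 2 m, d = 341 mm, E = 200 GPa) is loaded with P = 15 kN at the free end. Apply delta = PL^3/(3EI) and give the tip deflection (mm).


I = pi * d^4 / 64 = pi * 341^4 / 64 = 663723836.22 mm^4
L = 2000.0 mm, P = 15000.0 N, E = 200000.0 MPa
delta = P * L^3 / (3 * E * I)
= 15000.0 * 2000.0^3 / (3 * 200000.0 * 663723836.22)
= 0.3013 mm

0.3013 mm


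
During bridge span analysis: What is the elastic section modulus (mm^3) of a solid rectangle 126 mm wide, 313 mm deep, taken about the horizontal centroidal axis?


S = b * h^2 / 6
= 126 * 313^2 / 6
= 126 * 97969 / 6
= 2057349.0 mm^3

2057349.0 mm^3


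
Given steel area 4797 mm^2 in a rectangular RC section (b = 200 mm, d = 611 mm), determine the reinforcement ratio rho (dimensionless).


rho = As / (b * d)
= 4797 / (200 * 611)
= 4797 / 122200
= 0.039255 (dimensionless)

0.039255 (dimensionless)


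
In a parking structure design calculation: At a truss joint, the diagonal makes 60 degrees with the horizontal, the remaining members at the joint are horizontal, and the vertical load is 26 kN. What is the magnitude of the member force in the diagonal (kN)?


At the joint, only the diagonal has a vertical component, so vertical equilibrium gives:
F * sin(60) = 26
F = 26 / sin(60)
= 26 / 0.866025
= 30.02 kN

30.02 kN


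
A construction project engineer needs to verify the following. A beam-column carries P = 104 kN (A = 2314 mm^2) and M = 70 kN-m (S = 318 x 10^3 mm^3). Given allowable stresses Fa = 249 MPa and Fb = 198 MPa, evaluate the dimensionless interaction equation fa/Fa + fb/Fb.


f_a = P / A = 104000.0 / 2314 = 44.9438 MPa
f_b = M / S = 70000000.0 / 318000.0 = 220.1258 MPa
Ratio = f_a / Fa + f_b / Fb
= 44.9438 / 249 + 220.1258 / 198
= 1.2922 (dimensionless)

1.2922 (dimensionless)


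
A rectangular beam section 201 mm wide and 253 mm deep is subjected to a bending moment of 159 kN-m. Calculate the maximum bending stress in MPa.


I = b * h^3 / 12 = 201 * 253^3 / 12 = 271254139.75 mm^4
y = h / 2 = 253 / 2 = 126.5 mm
M = 159 kN-m = 159000000.0 N-mm
sigma = M * y / I = 159000000.0 * 126.5 / 271254139.75
= 74.15 MPa

74.15 MPa


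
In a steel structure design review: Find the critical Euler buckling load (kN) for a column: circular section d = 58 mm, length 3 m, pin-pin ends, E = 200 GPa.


I = pi * d^4 / 64 = 555497.2 mm^4
L = 3000.0 mm
P_cr = pi^2 * E * I / L^2
= 9.8696 * 200000.0 * 555497.2 / 3000.0^2
= 121834.17 N = 121.8342 kN

121.8342 kN


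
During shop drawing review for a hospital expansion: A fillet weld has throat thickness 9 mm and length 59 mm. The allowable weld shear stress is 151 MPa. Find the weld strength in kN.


Strength = throat * length * allowable stress
= 9 * 59 * 151 N
= 80181 N
= 80.18 kN

80.18 kN


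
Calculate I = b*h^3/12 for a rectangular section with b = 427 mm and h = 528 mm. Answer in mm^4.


I = b * h^3 / 12
= 427 * 528^3 / 12
= 427 * 147197952 / 12
= 5237793792.0 mm^4

5237793792.0 mm^4


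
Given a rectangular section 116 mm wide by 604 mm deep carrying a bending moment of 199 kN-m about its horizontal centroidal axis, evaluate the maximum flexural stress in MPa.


I = b * h^3 / 12 = 116 * 604^3 / 12 = 2130039018.67 mm^4
y = h / 2 = 604 / 2 = 302.0 mm
M = 199 kN-m = 199000000.0 N-mm
sigma = M * y / I = 199000000.0 * 302.0 / 2130039018.67
= 28.21 MPa

28.21 MPa


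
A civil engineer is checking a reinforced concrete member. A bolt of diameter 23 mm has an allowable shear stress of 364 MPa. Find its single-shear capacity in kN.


A = pi * d^2 / 4 = pi * 23^2 / 4 = 415.4756 mm^2
V = f_v * A / 1000 = 364 * 415.4756 / 1000
= 151.2331 kN

151.2331 kN


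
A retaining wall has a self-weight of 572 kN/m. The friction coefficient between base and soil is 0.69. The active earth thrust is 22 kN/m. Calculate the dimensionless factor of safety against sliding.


Resisting force = mu * W = 0.69 * 572 = 394.68 kN/m
FOS = Resisting / Driving = 394.68 / 22
= 17.94 (dimensionless)

17.94 (dimensionless)


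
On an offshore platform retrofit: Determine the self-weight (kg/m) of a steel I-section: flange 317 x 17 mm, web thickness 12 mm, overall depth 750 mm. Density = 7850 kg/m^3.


A_flanges = 2 * 317 * 17 = 10778 mm^2
A_web = (750 - 2 * 17) * 12 = 8592 mm^2
A_total = 10778 + 8592 = 19370 mm^2 = 0.019370 m^2
Weight = rho * A = 7850 * 0.019370 = 152.0545 kg/m

152.0545 kg/m


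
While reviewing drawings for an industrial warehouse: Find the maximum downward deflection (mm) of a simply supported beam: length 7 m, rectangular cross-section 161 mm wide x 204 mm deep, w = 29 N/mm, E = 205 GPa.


I = 161 * 204^3 / 12 = 113902992.0 mm^4
L = 7000.0 mm, w = 29 N/mm, E = 205000.0 MPa
delta = 5 * w * L^4 / (384 * E * I)
= 5 * 29 * 7000.0^4 / (384 * 205000.0 * 113902992.0)
= 38.8275 mm

38.8275 mm


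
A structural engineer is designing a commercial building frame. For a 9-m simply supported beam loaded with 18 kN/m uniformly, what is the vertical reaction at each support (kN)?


Total load = w * L = 18 * 9 = 162 kN
By symmetry, each reaction R = total / 2 = 162 / 2 = 81.0 kN

81.0 kN


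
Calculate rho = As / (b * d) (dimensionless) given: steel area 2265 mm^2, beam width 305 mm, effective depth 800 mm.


rho = As / (b * d)
= 2265 / (305 * 800)
= 2265 / 244000
= 0.009283 (dimensionless)

0.009283 (dimensionless)


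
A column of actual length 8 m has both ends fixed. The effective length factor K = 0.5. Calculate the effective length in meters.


L_eff = K * L
= 0.5 * 8
= 4.0 m

4.0 m


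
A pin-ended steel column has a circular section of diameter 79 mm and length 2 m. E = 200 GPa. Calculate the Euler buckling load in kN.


I = pi * d^4 / 64 = 1911957.63 mm^4
L = 2000.0 mm
P_cr = pi^2 * E * I / L^2
= 9.8696 * 200000.0 * 1911957.63 / 2000.0^2
= 943513.27 N = 943.5133 kN

943.5133 kN


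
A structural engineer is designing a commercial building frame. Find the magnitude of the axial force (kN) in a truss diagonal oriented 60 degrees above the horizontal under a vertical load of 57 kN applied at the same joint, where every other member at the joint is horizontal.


At the joint, only the diagonal has a vertical component, so vertical equilibrium gives:
F * sin(60) = 57
F = 57 / sin(60)
= 57 / 0.866025
= 65.82 kN

65.82 kN


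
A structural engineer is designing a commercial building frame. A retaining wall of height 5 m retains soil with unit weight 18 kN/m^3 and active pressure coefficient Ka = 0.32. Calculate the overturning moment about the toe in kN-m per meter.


Pa = 0.5 * Ka * gamma * H^2
= 0.5 * 0.32 * 18 * 5^2
= 72.0 kN/m
Arm = H / 3 = 5 / 3 = 1.6667 m
Mo = Pa * arm = Pa * H / 3 = 72.0 * 5 / 3 = 120.0 kN-m/m

120.0 kN-m/m


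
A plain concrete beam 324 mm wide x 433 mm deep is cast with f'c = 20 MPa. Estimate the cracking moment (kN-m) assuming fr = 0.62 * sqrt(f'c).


fr = 0.62 * sqrt(20) = 0.62 * 4.4721 = 2.7727 MPa
I = 324 * 433^3 / 12 = 2191933899.0 mm^4
y_t = 216.5 mm
M_cr = fr * I / y_t = 2.7727 * 2191933899.0 / 216.5 N-mm
= 28.0722 kN-m

28.0722 kN-m


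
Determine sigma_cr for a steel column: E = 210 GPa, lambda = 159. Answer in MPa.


sigma_cr = pi^2 * E / lambda^2
= 9.8696 * 210000.0 / 159^2
= 9.8696 * 210000.0 / 25281
= 81.9832 MPa

81.9832 MPa


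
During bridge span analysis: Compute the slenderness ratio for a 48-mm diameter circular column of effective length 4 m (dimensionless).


Radius of gyration r = d / 4 = 48 / 4 = 12.0 mm
L_eff = 4000.0 mm
Slenderness ratio = L / r = 4000.0 / 12.0 = 333.33 (dimensionless)

333.33 (dimensionless)


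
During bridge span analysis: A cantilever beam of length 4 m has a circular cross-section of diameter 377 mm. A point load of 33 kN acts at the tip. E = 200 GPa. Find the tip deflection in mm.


I = pi * d^4 / 64 = pi * 377^4 / 64 = 991597217.73 mm^4
L = 4000.0 mm, P = 33000.0 N, E = 200000.0 MPa
delta = P * L^3 / (3 * E * I)
= 33000.0 * 4000.0^3 / (3 * 200000.0 * 991597217.73)
= 3.5498 mm

3.5498 mm


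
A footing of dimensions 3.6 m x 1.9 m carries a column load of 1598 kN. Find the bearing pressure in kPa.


A = 3.6 * 1.9 = 6.84 m^2
q = P / A = 1598 / 6.84
= 233.6257 kPa

233.6257 kPa


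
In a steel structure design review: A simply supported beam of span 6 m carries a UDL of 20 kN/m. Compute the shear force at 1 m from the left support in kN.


R_A = w * L / 2 = 20 * 6 / 2 = 60.0 kN
V(x) = R_A - w * x = 60.0 - 20 * 1
= 40.0 kN

40.0 kN


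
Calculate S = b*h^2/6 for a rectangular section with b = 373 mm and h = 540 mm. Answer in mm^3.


S = b * h^2 / 6
= 373 * 540^2 / 6
= 373 * 291600 / 6
= 18127800.0 mm^3

18127800.0 mm^3


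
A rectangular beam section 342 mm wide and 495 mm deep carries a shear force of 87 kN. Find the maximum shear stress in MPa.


A = b * h = 342 * 495 = 169290 mm^2
V = 87 kN = 87000.0 N
tau_max = 1.5 * V / A = 1.5 * 87000.0 / 169290
= 0.7709 MPa

0.7709 MPa


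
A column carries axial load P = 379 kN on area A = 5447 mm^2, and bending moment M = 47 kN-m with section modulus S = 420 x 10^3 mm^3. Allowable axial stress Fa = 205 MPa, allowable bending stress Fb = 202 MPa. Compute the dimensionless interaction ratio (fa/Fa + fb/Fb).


f_a = P / A = 379000.0 / 5447 = 69.5796 MPa
f_b = M / S = 47000000.0 / 420000.0 = 111.9048 MPa
Ratio = f_a / Fa + f_b / Fb
= 69.5796 / 205 + 111.9048 / 202
= 0.8934 (dimensionless)

0.8934 (dimensionless)


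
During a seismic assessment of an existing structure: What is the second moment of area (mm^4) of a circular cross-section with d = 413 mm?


r = d / 2 = 413 / 2 = 206.5 mm
I = pi * r^4 / 4 = pi * 206.5^4 / 4
= 1428137770.76 mm^4

1428137770.76 mm^4


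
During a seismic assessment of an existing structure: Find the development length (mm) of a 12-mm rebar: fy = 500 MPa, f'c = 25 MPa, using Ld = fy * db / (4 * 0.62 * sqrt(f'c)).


Ld = (fy * db) / (4 * 0.62 * sqrt(f'c))
= (500 * 12) / (4 * 0.62 * sqrt(25))
= 6000 / 12.4
= 483.87 mm

483.87 mm


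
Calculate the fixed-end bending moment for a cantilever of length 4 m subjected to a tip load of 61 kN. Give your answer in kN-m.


For a cantilever with a point load at the free end:
M_max = P * L = 61 * 4 = 244 kN-m

244 kN-m


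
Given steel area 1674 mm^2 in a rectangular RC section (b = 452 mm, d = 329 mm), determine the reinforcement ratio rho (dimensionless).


rho = As / (b * d)
= 1674 / (452 * 329)
= 1674 / 148708
= 0.011257 (dimensionless)

0.011257 (dimensionless)


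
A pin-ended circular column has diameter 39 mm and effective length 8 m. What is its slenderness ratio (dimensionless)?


Radius of gyration r = d / 4 = 39 / 4 = 9.75 mm
L_eff = 8000.0 mm
Slenderness ratio = L / r = 8000.0 / 9.75 = 820.51 (dimensionless)

820.51 (dimensionless)


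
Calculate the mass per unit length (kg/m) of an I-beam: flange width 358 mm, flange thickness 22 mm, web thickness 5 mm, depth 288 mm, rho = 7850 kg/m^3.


A_flanges = 2 * 358 * 22 = 15752 mm^2
A_web = (288 - 2 * 22) * 5 = 1220 mm^2
A_total = 15752 + 1220 = 16972 mm^2 = 0.016972 m^2
Weight = rho * A = 7850 * 0.016972 = 133.2302 kg/m

133.2302 kg/m


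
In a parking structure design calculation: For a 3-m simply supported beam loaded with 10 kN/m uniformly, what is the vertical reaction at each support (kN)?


Total load = w * L = 10 * 3 = 30 kN
By symmetry, each reaction R = total / 2 = 30 / 2 = 15.0 kN

15.0 kN


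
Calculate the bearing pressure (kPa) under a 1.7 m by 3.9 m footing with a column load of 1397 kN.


A = 1.7 * 3.9 = 6.63 m^2
q = P / A = 1397 / 6.63
= 210.7089 kPa

210.7089 kPa


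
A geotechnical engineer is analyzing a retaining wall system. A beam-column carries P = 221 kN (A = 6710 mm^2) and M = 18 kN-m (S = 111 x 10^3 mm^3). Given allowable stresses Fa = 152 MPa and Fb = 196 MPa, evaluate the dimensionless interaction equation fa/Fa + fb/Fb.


f_a = P / A = 221000.0 / 6710 = 32.9359 MPa
f_b = M / S = 18000000.0 / 111000.0 = 162.1622 MPa
Ratio = f_a / Fa + f_b / Fb
= 32.9359 / 152 + 162.1622 / 196
= 1.044 (dimensionless)

1.044 (dimensionless)


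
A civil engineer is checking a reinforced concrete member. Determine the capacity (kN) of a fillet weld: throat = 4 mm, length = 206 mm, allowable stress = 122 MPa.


Strength = throat * length * allowable stress
= 4 * 206 * 122 N
= 100528 N
= 100.53 kN

100.53 kN


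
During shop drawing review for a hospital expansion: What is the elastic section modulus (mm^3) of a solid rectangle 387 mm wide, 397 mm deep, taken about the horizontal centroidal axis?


S = b * h^2 / 6
= 387 * 397^2 / 6
= 387 * 157609 / 6
= 10165780.5 mm^3

10165780.5 mm^3


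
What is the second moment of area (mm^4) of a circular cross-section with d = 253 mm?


r = d / 2 = 253 / 2 = 126.5 mm
I = pi * r^4 / 4 = pi * 126.5^4 / 4
= 201118482.47 mm^4

201118482.47 mm^4


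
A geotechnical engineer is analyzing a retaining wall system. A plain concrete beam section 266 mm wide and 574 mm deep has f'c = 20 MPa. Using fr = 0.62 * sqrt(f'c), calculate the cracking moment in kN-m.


fr = 0.62 * sqrt(20) = 0.62 * 4.4721 = 2.7727 MPa
I = 266 * 574^3 / 12 = 4192142798.67 mm^4
y_t = 287.0 mm
M_cr = fr * I / y_t = 2.7727 * 4192142798.67 / 287.0 N-mm
= 40.5005 kN-m

40.5005 kN-m
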